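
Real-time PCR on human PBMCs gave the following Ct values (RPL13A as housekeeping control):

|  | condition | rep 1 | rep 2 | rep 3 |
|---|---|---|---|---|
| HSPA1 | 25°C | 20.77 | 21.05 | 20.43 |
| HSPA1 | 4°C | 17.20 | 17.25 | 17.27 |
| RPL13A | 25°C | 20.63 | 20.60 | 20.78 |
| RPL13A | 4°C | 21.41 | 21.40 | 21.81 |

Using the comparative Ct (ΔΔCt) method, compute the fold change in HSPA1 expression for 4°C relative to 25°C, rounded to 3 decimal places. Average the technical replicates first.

Mean Ct: HSPA1 25°C 20.750; HSPA1 4°C 17.240; RPL13A 25°C 20.670; RPL13A 4°C 21.540
ΔCt(25°C) = 20.750 − 20.670 = 0.080
ΔCt(4°C) = 17.240 − 21.540 = -4.300
ΔΔCt = -4.300 − 0.080 = -4.380
Fold change = 2^(−(-4.380)) = 2^4.380 = 20.8215

20.821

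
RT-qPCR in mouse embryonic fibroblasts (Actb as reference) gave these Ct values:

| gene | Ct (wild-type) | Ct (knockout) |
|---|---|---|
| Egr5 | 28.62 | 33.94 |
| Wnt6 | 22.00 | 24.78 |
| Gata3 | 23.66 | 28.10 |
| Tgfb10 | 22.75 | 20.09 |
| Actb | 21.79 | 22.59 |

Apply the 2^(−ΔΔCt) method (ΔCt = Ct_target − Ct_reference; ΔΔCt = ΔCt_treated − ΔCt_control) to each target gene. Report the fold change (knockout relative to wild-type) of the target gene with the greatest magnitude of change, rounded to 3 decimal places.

0.044

Egr5: ΔΔCt = (33.94−22.59) − (28.62−21.79) = 11.35 − 6.83 = 4.52; fold change = 2^-4.52 = 0.044
Wnt6: ΔΔCt = (24.78−22.59) − (22.00−21.79) = 2.19 − 0.21 = 1.98; fold change = 2^-1.98 = 0.253
Gata3: ΔΔCt = (28.10−22.59) − (23.66−21.79) = 5.51 − 1.87 = 3.64; fold change = 2^-3.64 = 0.080
Tgfb10: ΔΔCt = (20.09−22.59) − (22.75−21.79) = -2.50 − 0.96 = -3.46; fold change = 2^3.46 = 11.004
Egr5 has the largest |ΔΔCt| = 4.52.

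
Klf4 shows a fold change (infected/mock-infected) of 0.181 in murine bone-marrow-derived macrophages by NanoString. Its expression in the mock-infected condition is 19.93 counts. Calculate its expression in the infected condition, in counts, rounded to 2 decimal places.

infected expression = 19.93 × 0.181 = 3.61

3.61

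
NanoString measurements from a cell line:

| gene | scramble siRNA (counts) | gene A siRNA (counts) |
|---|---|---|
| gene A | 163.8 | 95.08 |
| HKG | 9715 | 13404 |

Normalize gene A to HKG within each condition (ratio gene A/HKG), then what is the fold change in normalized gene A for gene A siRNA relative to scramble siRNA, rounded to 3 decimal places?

gene A/HKG (scramble siRNA) = 163.8 / 9715 = 0.016861
gene A/HKG (gene A siRNA) = 95.08 / 13404 = 0.0070934
Fold change = 0.0070934 / 0.016861 = 0.4207

0.421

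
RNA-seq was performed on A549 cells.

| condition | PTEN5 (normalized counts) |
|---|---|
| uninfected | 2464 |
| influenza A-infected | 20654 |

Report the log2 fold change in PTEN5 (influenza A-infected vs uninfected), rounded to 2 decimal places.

3.07

Fold change = 20654 / 2464 = 8.3823
log2(8.3823) = 3.067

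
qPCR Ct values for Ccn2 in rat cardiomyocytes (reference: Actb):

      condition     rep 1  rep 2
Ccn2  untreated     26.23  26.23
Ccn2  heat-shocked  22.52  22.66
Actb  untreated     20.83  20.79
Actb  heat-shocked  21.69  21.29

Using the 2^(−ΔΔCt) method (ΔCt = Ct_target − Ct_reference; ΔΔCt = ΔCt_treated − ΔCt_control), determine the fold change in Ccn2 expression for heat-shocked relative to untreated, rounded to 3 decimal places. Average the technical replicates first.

19.973

Mean Ct: Ccn2 untreated 26.230; Ccn2 heat-shocked 22.590; Actb untreated 20.810; Actb heat-shocked 21.490
ΔCt(untreated) = 26.230 − 20.810 = 5.420
ΔCt(heat-shocked) = 22.590 − 21.490 = 1.100
ΔΔCt = 1.100 − 5.420 = -4.320
Fold change = 2^(−(-4.320)) = 2^4.320 = 19.9733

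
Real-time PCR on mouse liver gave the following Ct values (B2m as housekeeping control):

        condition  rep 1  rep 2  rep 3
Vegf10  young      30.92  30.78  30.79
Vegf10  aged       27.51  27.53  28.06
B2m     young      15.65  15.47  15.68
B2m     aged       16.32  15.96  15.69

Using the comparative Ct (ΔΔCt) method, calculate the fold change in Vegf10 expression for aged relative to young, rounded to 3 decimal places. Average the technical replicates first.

11.472

Mean Ct: Vegf10 young 30.830; Vegf10 aged 27.700; B2m young 15.600; B2m aged 15.990
ΔCt(young) = 30.830 − 15.600 = 15.230
ΔCt(aged) = 27.700 − 15.990 = 11.710
ΔΔCt = 11.710 − 15.230 = -3.520
Fold change = 2^(−(-3.520)) = 2^3.520 = 11.4716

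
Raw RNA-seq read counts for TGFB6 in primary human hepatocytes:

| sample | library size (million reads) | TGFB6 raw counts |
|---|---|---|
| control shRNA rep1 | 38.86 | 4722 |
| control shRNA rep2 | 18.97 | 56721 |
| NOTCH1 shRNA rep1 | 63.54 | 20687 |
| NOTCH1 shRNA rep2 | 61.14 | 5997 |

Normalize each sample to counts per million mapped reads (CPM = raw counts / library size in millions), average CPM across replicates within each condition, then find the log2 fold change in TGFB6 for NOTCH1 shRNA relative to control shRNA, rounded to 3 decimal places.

-2.877

CPM(control shRNA rep1) = 4722 / 38.86 = 121.5131
CPM(control shRNA rep2) = 56721 / 18.97 = 2990.0369
CPM(NOTCH1 shRNA rep1) = 20687 / 63.54 = 325.5744
CPM(NOTCH1 shRNA rep2) = 5997 / 61.14 = 98.0864
mean CPM(control shRNA) = 1555.7750; mean CPM(NOTCH1 shRNA) = 211.8304
Fold change = 211.8304 / 1555.7750 = 0.13616
log2(0.13616) = -2.8767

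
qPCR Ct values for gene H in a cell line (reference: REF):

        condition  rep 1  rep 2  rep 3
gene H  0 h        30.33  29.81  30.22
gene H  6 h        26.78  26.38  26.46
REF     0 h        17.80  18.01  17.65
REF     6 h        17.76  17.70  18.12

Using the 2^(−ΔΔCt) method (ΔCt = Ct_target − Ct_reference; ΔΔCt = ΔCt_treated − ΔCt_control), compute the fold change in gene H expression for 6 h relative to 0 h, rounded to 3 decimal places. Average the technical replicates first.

Mean Ct: gene H 0 h 30.120; gene H 6 h 26.540; REF 0 h 17.820; REF 6 h 17.860
ΔCt(0 h) = 30.120 − 17.820 = 12.300
ΔCt(6 h) = 26.540 − 17.860 = 8.680
ΔΔCt = 8.680 − 12.300 = -3.620
Fold change = 2^(−(-3.620)) = 2^3.620 = 12.2950

12.295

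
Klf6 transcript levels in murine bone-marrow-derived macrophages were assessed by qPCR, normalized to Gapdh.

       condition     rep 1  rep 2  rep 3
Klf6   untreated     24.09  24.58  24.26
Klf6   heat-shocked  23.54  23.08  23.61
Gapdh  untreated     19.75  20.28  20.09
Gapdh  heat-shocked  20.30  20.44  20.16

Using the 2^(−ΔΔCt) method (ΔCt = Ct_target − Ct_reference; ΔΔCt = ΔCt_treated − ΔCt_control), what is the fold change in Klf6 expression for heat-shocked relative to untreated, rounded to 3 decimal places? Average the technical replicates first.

2.235

Mean Ct: Klf6 untreated 24.310; Klf6 heat-shocked 23.410; Gapdh untreated 20.040; Gapdh heat-shocked 20.300
ΔCt(untreated) = 24.310 − 20.040 = 4.270
ΔCt(heat-shocked) = 23.410 − 20.300 = 3.110
ΔΔCt = 3.110 − 4.270 = -1.160
Fold change = 2^(−(-1.160)) = 2^1.160 = 2.2346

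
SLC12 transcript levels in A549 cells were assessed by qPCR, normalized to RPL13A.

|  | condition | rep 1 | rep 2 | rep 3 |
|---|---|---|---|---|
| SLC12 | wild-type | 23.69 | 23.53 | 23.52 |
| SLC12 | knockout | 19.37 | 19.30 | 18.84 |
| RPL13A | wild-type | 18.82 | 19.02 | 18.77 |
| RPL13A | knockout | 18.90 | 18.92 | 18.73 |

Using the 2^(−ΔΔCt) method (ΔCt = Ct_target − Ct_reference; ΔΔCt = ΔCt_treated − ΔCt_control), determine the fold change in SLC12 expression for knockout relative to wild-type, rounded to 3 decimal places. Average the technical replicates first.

20.966

Mean Ct: SLC12 wild-type 23.580; SLC12 knockout 19.170; RPL13A wild-type 18.870; RPL13A knockout 18.850
ΔCt(wild-type) = 23.580 − 18.870 = 4.710
ΔCt(knockout) = 19.170 − 18.850 = 0.320
ΔΔCt = 0.320 − 4.710 = -4.390
Fold change = 2^(−(-4.390)) = 2^4.390 = 20.9663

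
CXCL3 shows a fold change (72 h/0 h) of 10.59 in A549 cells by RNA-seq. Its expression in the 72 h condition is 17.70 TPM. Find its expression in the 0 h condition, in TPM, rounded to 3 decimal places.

0 h expression = 17.70 / 10.59 = 1.671

1.671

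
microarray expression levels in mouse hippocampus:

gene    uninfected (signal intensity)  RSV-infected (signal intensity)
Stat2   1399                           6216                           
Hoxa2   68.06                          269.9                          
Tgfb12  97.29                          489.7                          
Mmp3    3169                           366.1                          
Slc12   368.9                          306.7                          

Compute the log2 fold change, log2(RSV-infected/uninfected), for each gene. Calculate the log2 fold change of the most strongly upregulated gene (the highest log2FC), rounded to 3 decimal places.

2.332

log2(6216/1399) = 2.152  (Stat2)
log2(269.9/68.06) = 1.988  (Hoxa2)
log2(489.7/97.29) = 2.332  (Tgfb12)
log2(366.1/3169) = -3.114  (Mmp3)
log2(306.7/368.9) = -0.266  (Slc12)
Tgfb12 is most strongly upregulated.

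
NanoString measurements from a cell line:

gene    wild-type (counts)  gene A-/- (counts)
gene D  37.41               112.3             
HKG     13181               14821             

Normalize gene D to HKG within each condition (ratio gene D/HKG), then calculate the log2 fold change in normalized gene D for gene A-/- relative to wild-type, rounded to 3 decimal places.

gene D/HKG (wild-type) = 37.41 / 13181 = 0.0028382
gene D/HKG (gene A-/-) = 112.3 / 14821 = 0.0075771
Fold change = 0.0075771 / 0.0028382 = 2.6697
log2(2.6697) = 1.4167

1.417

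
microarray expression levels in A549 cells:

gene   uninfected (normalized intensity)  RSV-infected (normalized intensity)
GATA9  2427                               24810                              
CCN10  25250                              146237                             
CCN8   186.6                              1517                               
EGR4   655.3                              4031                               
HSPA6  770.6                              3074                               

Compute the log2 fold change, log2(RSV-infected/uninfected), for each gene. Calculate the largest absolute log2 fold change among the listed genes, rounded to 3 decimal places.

3.354

log2(24810/2427) = 3.354  (GATA9)
log2(146237/25250) = 2.534  (CCN10)
log2(1517/186.6) = 3.023  (CCN8)
log2(4031/655.3) = 2.621  (EGR4)
log2(3074/770.6) = 1.996  (HSPA6)
The largest magnitude belongs to GATA9.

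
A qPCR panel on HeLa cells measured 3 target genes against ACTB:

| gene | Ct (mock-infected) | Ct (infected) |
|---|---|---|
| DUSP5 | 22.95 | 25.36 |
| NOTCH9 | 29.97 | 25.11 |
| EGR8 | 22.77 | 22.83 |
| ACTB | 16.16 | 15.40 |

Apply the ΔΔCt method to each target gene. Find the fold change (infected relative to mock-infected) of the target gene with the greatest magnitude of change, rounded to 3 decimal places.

17.148

DUSP5: ΔΔCt = (25.36−15.40) − (22.95−16.16) = 9.96 − 6.79 = 3.17; fold change = 2^-3.17 = 0.111
NOTCH9: ΔΔCt = (25.11−15.40) − (29.97−16.16) = 9.71 − 13.81 = -4.10; fold change = 2^4.10 = 17.148
EGR8: ΔΔCt = (22.83−15.40) − (22.77−16.16) = 7.43 − 6.61 = 0.82; fold change = 2^-0.82 = 0.566
NOTCH9 has the largest |ΔΔCt| = 4.10.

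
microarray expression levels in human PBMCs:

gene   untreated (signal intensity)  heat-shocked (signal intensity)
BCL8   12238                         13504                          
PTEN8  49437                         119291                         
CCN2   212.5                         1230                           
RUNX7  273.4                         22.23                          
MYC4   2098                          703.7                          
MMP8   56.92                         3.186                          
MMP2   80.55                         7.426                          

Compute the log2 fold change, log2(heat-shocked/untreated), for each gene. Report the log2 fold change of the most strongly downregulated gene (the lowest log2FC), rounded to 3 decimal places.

log2(13504/12238) = 0.142  (BCL8)
log2(119291/49437) = 1.271  (PTEN8)
log2(1230/212.5) = 2.533  (CCN2)
log2(22.23/273.4) = -3.620  (RUNX7)
log2(703.7/2098) = -1.576  (MYC4)
log2(3.186/56.92) = -4.159  (MMP8)
log2(7.426/80.55) = -3.439  (MMP2)
MMP8 is most strongly downregulated.

-4.159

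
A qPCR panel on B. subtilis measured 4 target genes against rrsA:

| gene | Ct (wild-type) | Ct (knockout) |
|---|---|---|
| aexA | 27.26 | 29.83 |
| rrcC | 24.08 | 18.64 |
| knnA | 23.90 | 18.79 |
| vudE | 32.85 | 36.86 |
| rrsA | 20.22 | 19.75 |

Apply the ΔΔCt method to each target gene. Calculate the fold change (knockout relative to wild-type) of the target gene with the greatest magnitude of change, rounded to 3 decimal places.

aexA: ΔΔCt = (29.83−19.75) − (27.26−20.22) = 10.08 − 7.04 = 3.04; fold change = 2^-3.04 = 0.122
rrcC: ΔΔCt = (18.64−19.75) − (24.08−20.22) = -1.11 − 3.86 = -4.97; fold change = 2^4.97 = 31.341
knnA: ΔΔCt = (18.79−19.75) − (23.90−20.22) = -0.96 − 3.68 = -4.64; fold change = 2^4.64 = 24.933
vudE: ΔΔCt = (36.86−19.75) − (32.85−20.22) = 17.11 − 12.63 = 4.48; fold change = 2^-4.48 = 0.045
rrcC has the largest |ΔΔCt| = 4.97.

31.341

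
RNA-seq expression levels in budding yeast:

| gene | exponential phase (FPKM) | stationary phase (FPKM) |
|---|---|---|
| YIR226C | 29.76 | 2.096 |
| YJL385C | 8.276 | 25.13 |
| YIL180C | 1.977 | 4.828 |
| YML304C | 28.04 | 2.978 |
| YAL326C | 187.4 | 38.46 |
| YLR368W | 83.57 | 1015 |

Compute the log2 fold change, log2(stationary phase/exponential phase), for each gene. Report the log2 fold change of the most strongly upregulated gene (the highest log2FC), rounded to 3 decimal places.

log2(2.096/29.76) = -3.828  (YIR226C)
log2(25.13/8.276) = 1.602  (YJL385C)
log2(4.828/1.977) = 1.288  (YIL180C)
log2(2.978/28.04) = -3.235  (YML304C)
log2(38.46/187.4) = -2.285  (YAL326C)
log2(1015/83.57) = 3.602  (YLR368W)
YLR368W is most strongly upregulated.

3.602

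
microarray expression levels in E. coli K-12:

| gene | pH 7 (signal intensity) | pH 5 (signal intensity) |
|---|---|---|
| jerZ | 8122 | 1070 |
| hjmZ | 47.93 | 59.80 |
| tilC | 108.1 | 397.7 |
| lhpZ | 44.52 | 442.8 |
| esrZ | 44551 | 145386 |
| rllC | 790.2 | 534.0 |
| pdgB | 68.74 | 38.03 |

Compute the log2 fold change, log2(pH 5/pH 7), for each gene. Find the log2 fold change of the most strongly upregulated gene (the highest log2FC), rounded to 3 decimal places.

3.314

log2(1070/8122) = -2.924  (jerZ)
log2(59.80/47.93) = 0.319  (hjmZ)
log2(397.7/108.1) = 1.879  (tilC)
log2(442.8/44.52) = 3.314  (lhpZ)
log2(145386/44551) = 1.706  (esrZ)
log2(534.0/790.2) = -0.565  (rllC)
log2(38.03/68.74) = -0.854  (pdgB)
lhpZ is most strongly upregulated.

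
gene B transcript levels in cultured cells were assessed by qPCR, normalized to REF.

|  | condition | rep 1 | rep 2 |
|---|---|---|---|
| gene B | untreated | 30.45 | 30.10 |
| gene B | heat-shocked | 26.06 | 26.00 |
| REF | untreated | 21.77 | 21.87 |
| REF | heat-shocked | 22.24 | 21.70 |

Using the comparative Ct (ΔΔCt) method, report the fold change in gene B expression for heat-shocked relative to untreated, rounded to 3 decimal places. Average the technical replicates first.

21.039

Mean Ct: gene B untreated 30.275; gene B heat-shocked 26.030; REF untreated 21.820; REF heat-shocked 21.970
ΔCt(untreated) = 30.275 − 21.820 = 8.455
ΔCt(heat-shocked) = 26.030 − 21.970 = 4.060
ΔΔCt = 4.060 − 8.455 = -4.395
Fold change = 2^(−(-4.395)) = 2^4.395 = 21.0391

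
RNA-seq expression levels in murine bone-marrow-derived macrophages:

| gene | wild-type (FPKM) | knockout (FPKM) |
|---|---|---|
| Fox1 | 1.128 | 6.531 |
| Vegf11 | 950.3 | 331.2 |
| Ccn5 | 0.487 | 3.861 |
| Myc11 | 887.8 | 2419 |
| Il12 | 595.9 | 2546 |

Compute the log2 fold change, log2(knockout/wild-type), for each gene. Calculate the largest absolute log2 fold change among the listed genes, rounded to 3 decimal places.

2.987

log2(6.531/1.128) = 2.534  (Fox1)
log2(331.2/950.3) = -1.521  (Vegf11)
log2(3.861/0.487) = 2.987  (Ccn5)
log2(2419/887.8) = 1.446  (Myc11)
log2(2546/595.9) = 2.095  (Il12)
The largest magnitude belongs to Ccn5.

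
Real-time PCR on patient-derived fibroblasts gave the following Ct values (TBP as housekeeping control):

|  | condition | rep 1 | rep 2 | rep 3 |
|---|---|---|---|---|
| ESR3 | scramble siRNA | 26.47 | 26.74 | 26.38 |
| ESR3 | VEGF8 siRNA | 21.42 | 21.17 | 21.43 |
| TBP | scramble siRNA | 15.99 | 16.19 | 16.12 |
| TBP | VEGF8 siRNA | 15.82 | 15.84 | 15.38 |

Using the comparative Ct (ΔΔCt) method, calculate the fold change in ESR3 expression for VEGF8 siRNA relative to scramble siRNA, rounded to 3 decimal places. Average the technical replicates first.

27.284

Mean Ct: ESR3 scramble siRNA 26.530; ESR3 VEGF8 siRNA 21.340; TBP scramble siRNA 16.100; TBP VEGF8 siRNA 15.680
ΔCt(scramble siRNA) = 26.530 − 16.100 = 10.430
ΔCt(VEGF8 siRNA) = 21.340 − 15.680 = 5.660
ΔΔCt = 5.660 − 10.430 = -4.770
Fold change = 2^(−(-4.770)) = 2^4.770 = 27.2843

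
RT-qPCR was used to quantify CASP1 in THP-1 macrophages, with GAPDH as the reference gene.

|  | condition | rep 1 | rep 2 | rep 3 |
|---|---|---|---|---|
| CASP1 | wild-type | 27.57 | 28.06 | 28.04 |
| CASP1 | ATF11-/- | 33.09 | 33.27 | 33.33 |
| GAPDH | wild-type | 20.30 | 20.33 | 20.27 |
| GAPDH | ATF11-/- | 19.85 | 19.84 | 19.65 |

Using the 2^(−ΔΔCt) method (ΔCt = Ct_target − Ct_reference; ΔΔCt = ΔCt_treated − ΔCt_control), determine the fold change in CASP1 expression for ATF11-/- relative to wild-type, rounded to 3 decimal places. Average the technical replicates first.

Mean Ct: CASP1 wild-type 27.890; CASP1 ATF11-/- 33.230; GAPDH wild-type 20.300; GAPDH ATF11-/- 19.780
ΔCt(wild-type) = 27.890 − 20.300 = 7.590
ΔCt(ATF11-/-) = 33.230 − 19.780 = 13.450
ΔΔCt = 13.450 − 7.590 = 5.860
Fold change = 2^(−5.860) = 0.0172

0.017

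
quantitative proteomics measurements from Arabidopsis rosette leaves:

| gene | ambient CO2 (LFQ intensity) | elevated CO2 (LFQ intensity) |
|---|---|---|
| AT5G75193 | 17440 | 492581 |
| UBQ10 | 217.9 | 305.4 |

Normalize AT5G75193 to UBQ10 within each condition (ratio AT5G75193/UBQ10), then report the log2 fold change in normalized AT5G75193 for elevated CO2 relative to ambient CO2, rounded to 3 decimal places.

4.333

AT5G75193/UBQ10 (ambient CO2) = 17440 / 217.9 = 80.037
AT5G75193/UBQ10 (elevated CO2) = 492581 / 305.4 = 1612.9
Fold change = 1612.9 / 80.037 = 20.1521
log2(20.1521) = 4.3329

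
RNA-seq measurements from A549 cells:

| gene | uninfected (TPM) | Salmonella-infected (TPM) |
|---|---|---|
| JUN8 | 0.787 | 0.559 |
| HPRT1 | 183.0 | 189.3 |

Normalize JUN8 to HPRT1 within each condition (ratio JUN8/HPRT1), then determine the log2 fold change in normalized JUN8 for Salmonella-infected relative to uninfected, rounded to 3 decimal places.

JUN8/HPRT1 (uninfected) = 0.787 / 183.0 = 0.0043005
JUN8/HPRT1 (Salmonella-infected) = 0.559 / 189.3 = 0.002953
Fold change = 0.002953 / 0.0043005 = 0.6867
log2(0.6867) = -0.5423

-0.542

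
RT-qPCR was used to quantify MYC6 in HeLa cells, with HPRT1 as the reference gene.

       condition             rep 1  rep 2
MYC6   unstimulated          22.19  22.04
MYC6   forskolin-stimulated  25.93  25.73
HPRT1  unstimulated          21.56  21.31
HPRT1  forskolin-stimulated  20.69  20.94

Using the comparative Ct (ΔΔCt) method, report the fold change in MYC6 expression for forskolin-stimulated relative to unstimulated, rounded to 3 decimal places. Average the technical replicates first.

0.050

Mean Ct: MYC6 unstimulated 22.115; MYC6 forskolin-stimulated 25.830; HPRT1 unstimulated 21.435; HPRT1 forskolin-stimulated 20.815
ΔCt(unstimulated) = 22.115 − 21.435 = 0.680
ΔCt(forskolin-stimulated) = 25.830 − 20.815 = 5.015
ΔΔCt = 5.015 − 0.680 = 4.335
Fold change = 2^(−4.335) = 0.0495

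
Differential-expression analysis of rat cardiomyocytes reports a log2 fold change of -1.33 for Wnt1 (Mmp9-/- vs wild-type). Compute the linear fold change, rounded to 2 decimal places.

0.40

Fold change = 2^(-1.33) = 0.398
That is, Wnt1 drops to 39.8% of the wild-type level.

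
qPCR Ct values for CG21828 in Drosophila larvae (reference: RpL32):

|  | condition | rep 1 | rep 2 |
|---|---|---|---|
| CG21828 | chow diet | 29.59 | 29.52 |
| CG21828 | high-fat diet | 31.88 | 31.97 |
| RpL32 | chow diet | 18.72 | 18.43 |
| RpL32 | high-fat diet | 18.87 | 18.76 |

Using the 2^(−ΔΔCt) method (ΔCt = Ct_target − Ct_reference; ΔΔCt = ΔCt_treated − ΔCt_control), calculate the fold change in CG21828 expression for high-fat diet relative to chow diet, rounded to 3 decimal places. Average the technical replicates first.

0.228

Mean Ct: CG21828 chow diet 29.555; CG21828 high-fat diet 31.925; RpL32 chow diet 18.575; RpL32 high-fat diet 18.815
ΔCt(chow diet) = 29.555 − 18.575 = 10.980
ΔCt(high-fat diet) = 31.925 − 18.815 = 13.110
ΔΔCt = 13.110 − 10.980 = 2.130
Fold change = 2^(−2.130) = 0.2285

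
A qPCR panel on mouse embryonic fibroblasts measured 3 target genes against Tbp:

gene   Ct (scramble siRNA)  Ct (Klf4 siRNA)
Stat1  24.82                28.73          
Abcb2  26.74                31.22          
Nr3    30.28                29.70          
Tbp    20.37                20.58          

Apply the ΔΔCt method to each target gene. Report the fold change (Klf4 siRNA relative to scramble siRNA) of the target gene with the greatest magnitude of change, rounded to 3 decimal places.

Stat1: ΔΔCt = (28.73−20.58) − (24.82−20.37) = 8.15 − 4.45 = 3.70; fold change = 2^-3.70 = 0.077
Abcb2: ΔΔCt = (31.22−20.58) − (26.74−20.37) = 10.64 − 6.37 = 4.27; fold change = 2^-4.27 = 0.052
Nr3: ΔΔCt = (29.70−20.58) − (30.28−20.37) = 9.12 − 9.91 = -0.79; fold change = 2^0.79 = 1.729
Abcb2 has the largest |ΔΔCt| = 4.27.

0.052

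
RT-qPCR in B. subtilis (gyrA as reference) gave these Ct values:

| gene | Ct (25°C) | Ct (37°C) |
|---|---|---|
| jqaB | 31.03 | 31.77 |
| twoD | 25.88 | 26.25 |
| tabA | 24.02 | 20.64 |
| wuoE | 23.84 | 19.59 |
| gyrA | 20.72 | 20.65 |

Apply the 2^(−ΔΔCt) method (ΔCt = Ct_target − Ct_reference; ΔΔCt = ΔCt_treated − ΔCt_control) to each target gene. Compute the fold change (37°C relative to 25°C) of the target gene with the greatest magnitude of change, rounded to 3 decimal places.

jqaB: ΔΔCt = (31.77−20.65) − (31.03−20.72) = 11.12 − 10.31 = 0.81; fold change = 2^-0.81 = 0.570
twoD: ΔΔCt = (26.25−20.65) − (25.88−20.72) = 5.60 − 5.16 = 0.44; fold change = 2^-0.44 = 0.737
tabA: ΔΔCt = (20.64−20.65) − (24.02−20.72) = -0.01 − 3.30 = -3.31; fold change = 2^3.31 = 9.918
wuoE: ΔΔCt = (19.59−20.65) − (23.84−20.72) = -1.06 − 3.12 = -4.18; fold change = 2^4.18 = 18.126
wuoE has the largest |ΔΔCt| = 4.18.

18.126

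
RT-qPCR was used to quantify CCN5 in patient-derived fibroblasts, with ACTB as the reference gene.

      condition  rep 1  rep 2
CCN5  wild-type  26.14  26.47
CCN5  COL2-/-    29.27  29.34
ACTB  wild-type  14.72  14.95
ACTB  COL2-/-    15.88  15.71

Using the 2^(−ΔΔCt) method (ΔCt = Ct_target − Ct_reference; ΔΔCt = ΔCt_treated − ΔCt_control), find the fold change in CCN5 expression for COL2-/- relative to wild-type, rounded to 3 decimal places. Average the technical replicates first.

Mean Ct: CCN5 wild-type 26.305; CCN5 COL2-/- 29.305; ACTB wild-type 14.835; ACTB COL2-/- 15.795
ΔCt(wild-type) = 26.305 − 14.835 = 11.470
ΔCt(COL2-/-) = 29.305 − 15.795 = 13.510
ΔΔCt = 13.510 − 11.470 = 2.040
Fold change = 2^(−2.040) = 0.2432

0.243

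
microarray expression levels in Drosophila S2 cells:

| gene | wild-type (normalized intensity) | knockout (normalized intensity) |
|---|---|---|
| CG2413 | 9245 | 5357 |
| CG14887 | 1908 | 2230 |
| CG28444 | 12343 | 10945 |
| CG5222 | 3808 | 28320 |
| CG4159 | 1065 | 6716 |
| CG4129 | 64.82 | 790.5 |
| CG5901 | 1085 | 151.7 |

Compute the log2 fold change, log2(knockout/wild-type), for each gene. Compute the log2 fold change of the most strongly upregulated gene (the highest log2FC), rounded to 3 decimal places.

log2(5357/9245) = -0.787  (CG2413)
log2(2230/1908) = 0.225  (CG14887)
log2(10945/12343) = -0.173  (CG28444)
log2(28320/3808) = 2.895  (CG5222)
log2(6716/1065) = 2.657  (CG4159)
log2(790.5/64.82) = 3.608  (CG4129)
log2(151.7/1085) = -2.838  (CG5901)
CG4129 is most strongly upregulated.

3.608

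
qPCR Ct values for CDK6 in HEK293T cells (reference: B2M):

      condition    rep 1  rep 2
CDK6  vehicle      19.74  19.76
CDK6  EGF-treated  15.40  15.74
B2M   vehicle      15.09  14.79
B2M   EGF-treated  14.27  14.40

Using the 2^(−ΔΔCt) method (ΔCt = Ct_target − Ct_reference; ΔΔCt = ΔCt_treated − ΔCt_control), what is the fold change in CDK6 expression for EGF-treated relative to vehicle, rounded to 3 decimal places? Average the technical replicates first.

11.917

Mean Ct: CDK6 vehicle 19.750; CDK6 EGF-treated 15.570; B2M vehicle 14.940; B2M EGF-treated 14.335
ΔCt(vehicle) = 19.750 − 14.940 = 4.810
ΔCt(EGF-treated) = 15.570 − 14.335 = 1.235
ΔΔCt = 1.235 − 4.810 = -3.575
Fold change = 2^(−(-3.575)) = 2^3.575 = 11.9174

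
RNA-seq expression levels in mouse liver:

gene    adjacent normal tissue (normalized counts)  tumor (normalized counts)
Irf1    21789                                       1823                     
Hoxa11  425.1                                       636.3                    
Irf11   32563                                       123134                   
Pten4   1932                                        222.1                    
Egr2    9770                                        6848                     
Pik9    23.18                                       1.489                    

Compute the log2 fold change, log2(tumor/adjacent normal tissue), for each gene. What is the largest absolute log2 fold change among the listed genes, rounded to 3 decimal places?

log2(1823/21789) = -3.579  (Irf1)
log2(636.3/425.1) = 0.582  (Hoxa11)
log2(123134/32563) = 1.919  (Irf11)
log2(222.1/1932) = -3.121  (Pten4)
log2(6848/9770) = -0.513  (Egr2)
log2(1.489/23.18) = -3.960  (Pik9)
The largest magnitude belongs to Pik9.

3.960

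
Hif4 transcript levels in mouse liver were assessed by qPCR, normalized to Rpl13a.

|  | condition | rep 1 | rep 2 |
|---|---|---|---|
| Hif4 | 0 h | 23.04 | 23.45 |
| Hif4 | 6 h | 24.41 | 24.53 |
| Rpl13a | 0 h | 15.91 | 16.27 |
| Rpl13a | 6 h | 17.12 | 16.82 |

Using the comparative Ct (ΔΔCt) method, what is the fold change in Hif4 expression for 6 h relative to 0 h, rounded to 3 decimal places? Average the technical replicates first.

Mean Ct: Hif4 0 h 23.245; Hif4 6 h 24.470; Rpl13a 0 h 16.090; Rpl13a 6 h 16.970
ΔCt(0 h) = 23.245 − 16.090 = 7.155
ΔCt(6 h) = 24.470 − 16.970 = 7.500
ΔΔCt = 7.500 − 7.155 = 0.345
Fold change = 2^(−0.345) = 0.7873

0.787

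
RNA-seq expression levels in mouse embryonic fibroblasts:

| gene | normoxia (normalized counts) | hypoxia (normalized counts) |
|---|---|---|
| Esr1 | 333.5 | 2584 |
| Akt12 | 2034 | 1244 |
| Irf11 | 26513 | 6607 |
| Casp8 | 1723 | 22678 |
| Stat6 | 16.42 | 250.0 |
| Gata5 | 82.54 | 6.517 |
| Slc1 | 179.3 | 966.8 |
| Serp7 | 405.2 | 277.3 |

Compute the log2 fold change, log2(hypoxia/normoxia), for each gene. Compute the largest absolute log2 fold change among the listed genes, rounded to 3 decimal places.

3.928

log2(2584/333.5) = 2.954  (Esr1)
log2(1244/2034) = -0.709  (Akt12)
log2(6607/26513) = -2.005  (Irf11)
log2(22678/1723) = 3.718  (Casp8)
log2(250.0/16.42) = 3.928  (Stat6)
log2(6.517/82.54) = -3.663  (Gata5)
log2(966.8/179.3) = 2.431  (Slc1)
log2(277.3/405.2) = -0.547  (Serp7)
The largest magnitude belongs to Stat6.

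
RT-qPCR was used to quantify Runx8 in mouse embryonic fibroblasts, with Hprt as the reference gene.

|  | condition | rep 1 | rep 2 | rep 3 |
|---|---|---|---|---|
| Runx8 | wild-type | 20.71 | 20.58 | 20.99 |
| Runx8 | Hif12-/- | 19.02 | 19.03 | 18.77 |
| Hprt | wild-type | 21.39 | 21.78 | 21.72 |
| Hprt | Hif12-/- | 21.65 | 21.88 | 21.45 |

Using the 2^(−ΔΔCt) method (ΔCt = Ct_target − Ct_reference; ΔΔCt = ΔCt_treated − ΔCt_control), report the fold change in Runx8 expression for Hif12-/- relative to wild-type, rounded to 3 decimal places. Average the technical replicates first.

Mean Ct: Runx8 wild-type 20.760; Runx8 Hif12-/- 18.940; Hprt wild-type 21.630; Hprt Hif12-/- 21.660
ΔCt(wild-type) = 20.760 − 21.630 = -0.870
ΔCt(Hif12-/-) = 18.940 − 21.660 = -2.720
ΔΔCt = -2.720 − (-0.870) = -1.850
Fold change = 2^(−(-1.850)) = 2^1.850 = 3.6050

3.605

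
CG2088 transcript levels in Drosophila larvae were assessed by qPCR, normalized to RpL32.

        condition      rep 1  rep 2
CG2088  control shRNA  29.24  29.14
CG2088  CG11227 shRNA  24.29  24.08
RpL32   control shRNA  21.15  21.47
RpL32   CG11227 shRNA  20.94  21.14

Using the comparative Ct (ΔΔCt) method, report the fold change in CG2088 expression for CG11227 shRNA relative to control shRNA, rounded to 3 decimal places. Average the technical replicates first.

Mean Ct: CG2088 control shRNA 29.190; CG2088 CG11227 shRNA 24.185; RpL32 control shRNA 21.310; RpL32 CG11227 shRNA 21.040
ΔCt(control shRNA) = 29.190 − 21.310 = 7.880
ΔCt(CG11227 shRNA) = 24.185 − 21.040 = 3.145
ΔΔCt = 3.145 − 7.880 = -4.735
Fold change = 2^(−(-4.735)) = 2^4.735 = 26.6304

26.630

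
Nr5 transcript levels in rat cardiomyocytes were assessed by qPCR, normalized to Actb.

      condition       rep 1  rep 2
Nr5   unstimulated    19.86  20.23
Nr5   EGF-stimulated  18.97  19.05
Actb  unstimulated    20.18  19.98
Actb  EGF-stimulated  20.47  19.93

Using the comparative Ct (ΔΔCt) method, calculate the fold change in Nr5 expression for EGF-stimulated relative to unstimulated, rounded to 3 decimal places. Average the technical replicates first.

Mean Ct: Nr5 unstimulated 20.045; Nr5 EGF-stimulated 19.010; Actb unstimulated 20.080; Actb EGF-stimulated 20.200
ΔCt(unstimulated) = 20.045 − 20.080 = -0.035
ΔCt(EGF-stimulated) = 19.010 − 20.200 = -1.190
ΔΔCt = -1.190 − (-0.035) = -1.155
Fold change = 2^(−(-1.155)) = 2^1.155 = 2.2268

2.227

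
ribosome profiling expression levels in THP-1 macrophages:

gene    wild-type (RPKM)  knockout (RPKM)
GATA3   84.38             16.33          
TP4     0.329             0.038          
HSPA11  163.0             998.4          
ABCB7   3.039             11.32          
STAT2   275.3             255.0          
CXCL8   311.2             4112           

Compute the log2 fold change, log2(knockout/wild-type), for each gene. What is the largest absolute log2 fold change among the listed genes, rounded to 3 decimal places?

3.724

log2(16.33/84.38) = -2.369  (GATA3)
log2(0.038/0.329) = -3.114  (TP4)
log2(998.4/163.0) = 2.615  (HSPA11)
log2(11.32/3.039) = 1.897  (ABCB7)
log2(255.0/275.3) = -0.111  (STAT2)
log2(4112/311.2) = 3.724  (CXCL8)
The largest magnitude belongs to CXCL8.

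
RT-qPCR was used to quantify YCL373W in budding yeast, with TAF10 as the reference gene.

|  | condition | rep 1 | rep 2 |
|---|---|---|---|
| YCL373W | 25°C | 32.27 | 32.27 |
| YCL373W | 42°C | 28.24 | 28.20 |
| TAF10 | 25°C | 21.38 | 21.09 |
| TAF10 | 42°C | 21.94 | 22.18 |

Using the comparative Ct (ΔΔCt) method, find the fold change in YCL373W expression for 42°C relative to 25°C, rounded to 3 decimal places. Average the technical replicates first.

Mean Ct: YCL373W 25°C 32.270; YCL373W 42°C 28.220; TAF10 25°C 21.235; TAF10 42°C 22.060
ΔCt(25°C) = 32.270 − 21.235 = 11.035
ΔCt(42°C) = 28.220 − 22.060 = 6.160
ΔΔCt = 6.160 − 11.035 = -4.875
Fold change = 2^(−(-4.875)) = 2^4.875 = 29.3441

29.344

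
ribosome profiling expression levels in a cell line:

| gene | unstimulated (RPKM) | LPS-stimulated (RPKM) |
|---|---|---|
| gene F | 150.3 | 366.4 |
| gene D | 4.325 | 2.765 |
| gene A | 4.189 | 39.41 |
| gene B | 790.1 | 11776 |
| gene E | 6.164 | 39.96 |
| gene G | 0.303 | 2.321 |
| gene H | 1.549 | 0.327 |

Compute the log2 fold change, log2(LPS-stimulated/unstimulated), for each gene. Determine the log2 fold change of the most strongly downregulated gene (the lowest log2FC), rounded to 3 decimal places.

log2(366.4/150.3) = 1.286  (gene F)
log2(2.765/4.325) = -0.645  (gene D)
log2(39.41/4.189) = 3.234  (gene A)
log2(11776/790.1) = 3.898  (gene B)
log2(39.96/6.164) = 2.697  (gene E)
log2(2.321/0.303) = 2.937  (gene G)
log2(0.327/1.549) = -2.244  (gene H)
gene H is most strongly downregulated.

-2.244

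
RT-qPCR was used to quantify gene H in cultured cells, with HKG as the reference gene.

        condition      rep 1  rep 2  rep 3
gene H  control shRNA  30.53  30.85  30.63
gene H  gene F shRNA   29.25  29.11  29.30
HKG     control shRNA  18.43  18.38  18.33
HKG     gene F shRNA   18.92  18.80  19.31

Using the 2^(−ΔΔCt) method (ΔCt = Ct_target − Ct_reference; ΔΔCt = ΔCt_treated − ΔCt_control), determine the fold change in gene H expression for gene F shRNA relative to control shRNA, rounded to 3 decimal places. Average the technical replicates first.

Mean Ct: gene H control shRNA 30.670; gene H gene F shRNA 29.220; HKG control shRNA 18.380; HKG gene F shRNA 19.010
ΔCt(control shRNA) = 30.670 − 18.380 = 12.290
ΔCt(gene F shRNA) = 29.220 − 19.010 = 10.210
ΔΔCt = 10.210 − 12.290 = -2.080
Fold change = 2^(−(-2.080)) = 2^2.080 = 4.2281

4.228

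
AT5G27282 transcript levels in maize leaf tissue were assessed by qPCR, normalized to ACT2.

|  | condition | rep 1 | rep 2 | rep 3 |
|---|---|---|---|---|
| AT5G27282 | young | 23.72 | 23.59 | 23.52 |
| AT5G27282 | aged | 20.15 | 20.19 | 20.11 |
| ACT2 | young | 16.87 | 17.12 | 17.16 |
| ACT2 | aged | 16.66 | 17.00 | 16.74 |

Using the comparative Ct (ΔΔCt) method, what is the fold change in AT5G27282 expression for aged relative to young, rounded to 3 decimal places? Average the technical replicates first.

9.254

Mean Ct: AT5G27282 young 23.610; AT5G27282 aged 20.150; ACT2 young 17.050; ACT2 aged 16.800
ΔCt(young) = 23.610 − 17.050 = 6.560
ΔCt(aged) = 20.150 − 16.800 = 3.350
ΔΔCt = 3.350 − 6.560 = -3.210
Fold change = 2^(−(-3.210)) = 2^3.210 = 9.2535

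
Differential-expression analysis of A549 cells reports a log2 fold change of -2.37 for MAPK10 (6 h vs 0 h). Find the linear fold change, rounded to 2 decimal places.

Fold change = 2^(-2.37) = 0.193

0.19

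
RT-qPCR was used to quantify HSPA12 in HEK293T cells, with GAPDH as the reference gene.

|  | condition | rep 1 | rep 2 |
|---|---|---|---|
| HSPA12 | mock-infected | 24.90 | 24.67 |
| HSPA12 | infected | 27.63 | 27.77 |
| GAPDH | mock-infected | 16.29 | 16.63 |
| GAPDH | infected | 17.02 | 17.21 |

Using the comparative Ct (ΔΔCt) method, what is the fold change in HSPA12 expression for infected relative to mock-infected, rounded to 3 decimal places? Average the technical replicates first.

0.209

Mean Ct: HSPA12 mock-infected 24.785; HSPA12 infected 27.700; GAPDH mock-infected 16.460; GAPDH infected 17.115
ΔCt(mock-infected) = 24.785 − 16.460 = 8.325
ΔCt(infected) = 27.700 − 17.115 = 10.585
ΔΔCt = 10.585 − 8.325 = 2.260
Fold change = 2^(−2.260) = 0.2088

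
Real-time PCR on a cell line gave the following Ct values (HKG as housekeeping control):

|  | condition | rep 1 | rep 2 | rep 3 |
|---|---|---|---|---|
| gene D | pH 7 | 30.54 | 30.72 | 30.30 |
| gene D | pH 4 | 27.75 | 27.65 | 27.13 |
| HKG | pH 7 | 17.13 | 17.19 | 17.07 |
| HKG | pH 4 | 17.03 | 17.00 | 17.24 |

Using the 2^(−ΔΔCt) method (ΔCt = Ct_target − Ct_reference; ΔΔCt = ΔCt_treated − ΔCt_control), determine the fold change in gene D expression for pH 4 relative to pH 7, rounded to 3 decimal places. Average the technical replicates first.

Mean Ct: gene D pH 7 30.520; gene D pH 4 27.510; HKG pH 7 17.130; HKG pH 4 17.090
ΔCt(pH 7) = 30.520 − 17.130 = 13.390
ΔCt(pH 4) = 27.510 − 17.090 = 10.420
ΔΔCt = 10.420 − 13.390 = -2.970
Fold change = 2^(−(-2.970)) = 2^2.970 = 7.8354

7.835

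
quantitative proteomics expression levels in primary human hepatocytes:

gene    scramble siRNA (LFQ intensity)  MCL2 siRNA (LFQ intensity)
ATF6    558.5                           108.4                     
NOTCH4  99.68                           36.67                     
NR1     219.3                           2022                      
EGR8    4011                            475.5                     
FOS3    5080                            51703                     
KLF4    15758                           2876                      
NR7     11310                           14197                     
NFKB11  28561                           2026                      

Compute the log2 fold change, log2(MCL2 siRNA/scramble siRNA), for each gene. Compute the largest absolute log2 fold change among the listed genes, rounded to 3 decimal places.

3.817

log2(108.4/558.5) = -2.365  (ATF6)
log2(36.67/99.68) = -1.443  (NOTCH4)
log2(2022/219.3) = 3.205  (NR1)
log2(475.5/4011) = -3.076  (EGR8)
log2(51703/5080) = 3.347  (FOS3)
log2(2876/15758) = -2.454  (KLF4)
log2(14197/11310) = 0.328  (NR7)
log2(2026/28561) = -3.817  (NFKB11)
The largest magnitude belongs to NFKB11.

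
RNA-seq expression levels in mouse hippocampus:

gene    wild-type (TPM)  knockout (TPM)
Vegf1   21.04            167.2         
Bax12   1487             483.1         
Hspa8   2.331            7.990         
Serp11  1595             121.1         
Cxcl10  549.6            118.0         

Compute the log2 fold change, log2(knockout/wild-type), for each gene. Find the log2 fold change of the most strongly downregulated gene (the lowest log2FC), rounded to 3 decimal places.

log2(167.2/21.04) = 2.990  (Vegf1)
log2(483.1/1487) = -1.622  (Bax12)
log2(7.990/2.331) = 1.777  (Hspa8)
log2(121.1/1595) = -3.719  (Serp11)
log2(118.0/549.6) = -2.220  (Cxcl10)
Serp11 is most strongly downregulated.

-3.719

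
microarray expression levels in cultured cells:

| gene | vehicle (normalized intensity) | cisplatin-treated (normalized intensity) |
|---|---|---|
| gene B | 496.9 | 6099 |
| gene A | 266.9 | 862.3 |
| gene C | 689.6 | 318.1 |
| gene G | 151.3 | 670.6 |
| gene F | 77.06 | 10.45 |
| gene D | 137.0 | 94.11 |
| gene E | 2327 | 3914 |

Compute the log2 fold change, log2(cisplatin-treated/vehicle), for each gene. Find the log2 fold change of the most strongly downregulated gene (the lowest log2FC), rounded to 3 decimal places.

log2(6099/496.9) = 3.618  (gene B)
log2(862.3/266.9) = 1.692  (gene A)
log2(318.1/689.6) = -1.116  (gene C)
log2(670.6/151.3) = 2.148  (gene G)
log2(10.45/77.06) = -2.882  (gene F)
log2(94.11/137.0) = -0.542  (gene D)
log2(3914/2327) = 0.750  (gene E)
gene F is most strongly downregulated.

-2.882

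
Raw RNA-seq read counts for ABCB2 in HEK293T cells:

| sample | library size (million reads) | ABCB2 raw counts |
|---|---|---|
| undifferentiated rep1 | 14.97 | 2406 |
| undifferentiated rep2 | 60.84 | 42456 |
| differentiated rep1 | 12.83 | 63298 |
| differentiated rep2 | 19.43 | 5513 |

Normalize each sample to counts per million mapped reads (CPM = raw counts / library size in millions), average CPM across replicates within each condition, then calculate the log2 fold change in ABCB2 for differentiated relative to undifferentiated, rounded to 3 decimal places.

CPM(undifferentiated rep1) = 2406 / 14.97 = 160.7214
CPM(undifferentiated rep2) = 42456 / 60.84 = 697.8304
CPM(differentiated rep1) = 63298 / 12.83 = 4933.5931
CPM(differentiated rep2) = 5513 / 19.43 = 283.7365
mean CPM(undifferentiated) = 429.2759; mean CPM(differentiated) = 2608.6648
Fold change = 2608.6648 / 429.2759 = 6.07690
log2(6.07690) = 2.6033

2.603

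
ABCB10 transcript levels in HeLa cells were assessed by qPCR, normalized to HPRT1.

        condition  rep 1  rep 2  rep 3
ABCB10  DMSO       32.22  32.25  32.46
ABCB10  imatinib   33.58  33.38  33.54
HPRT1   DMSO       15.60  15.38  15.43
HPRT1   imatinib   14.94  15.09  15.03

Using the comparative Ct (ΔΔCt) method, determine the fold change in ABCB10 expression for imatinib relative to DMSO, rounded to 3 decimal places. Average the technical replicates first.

Mean Ct: ABCB10 DMSO 32.310; ABCB10 imatinib 33.500; HPRT1 DMSO 15.470; HPRT1 imatinib 15.020
ΔCt(DMSO) = 32.310 − 15.470 = 16.840
ΔCt(imatinib) = 33.500 − 15.020 = 18.480
ΔΔCt = 18.480 − 16.840 = 1.640
Fold change = 2^(−1.640) = 0.3209

0.321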